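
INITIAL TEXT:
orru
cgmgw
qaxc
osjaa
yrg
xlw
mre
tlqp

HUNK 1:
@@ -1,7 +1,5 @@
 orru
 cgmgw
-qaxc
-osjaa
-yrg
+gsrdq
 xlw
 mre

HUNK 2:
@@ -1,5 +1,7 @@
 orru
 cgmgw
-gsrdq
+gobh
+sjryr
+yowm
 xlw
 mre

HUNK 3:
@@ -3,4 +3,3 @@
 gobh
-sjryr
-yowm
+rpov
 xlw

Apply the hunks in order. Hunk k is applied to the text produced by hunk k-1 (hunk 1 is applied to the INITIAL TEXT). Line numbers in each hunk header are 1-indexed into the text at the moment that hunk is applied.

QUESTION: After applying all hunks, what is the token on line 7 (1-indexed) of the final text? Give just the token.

Answer: tlqp

Derivation:
Hunk 1: at line 1 remove [qaxc,osjaa,yrg] add [gsrdq] -> 6 lines: orru cgmgw gsrdq xlw mre tlqp
Hunk 2: at line 1 remove [gsrdq] add [gobh,sjryr,yowm] -> 8 lines: orru cgmgw gobh sjryr yowm xlw mre tlqp
Hunk 3: at line 3 remove [sjryr,yowm] add [rpov] -> 7 lines: orru cgmgw gobh rpov xlw mre tlqp
Final line 7: tlqp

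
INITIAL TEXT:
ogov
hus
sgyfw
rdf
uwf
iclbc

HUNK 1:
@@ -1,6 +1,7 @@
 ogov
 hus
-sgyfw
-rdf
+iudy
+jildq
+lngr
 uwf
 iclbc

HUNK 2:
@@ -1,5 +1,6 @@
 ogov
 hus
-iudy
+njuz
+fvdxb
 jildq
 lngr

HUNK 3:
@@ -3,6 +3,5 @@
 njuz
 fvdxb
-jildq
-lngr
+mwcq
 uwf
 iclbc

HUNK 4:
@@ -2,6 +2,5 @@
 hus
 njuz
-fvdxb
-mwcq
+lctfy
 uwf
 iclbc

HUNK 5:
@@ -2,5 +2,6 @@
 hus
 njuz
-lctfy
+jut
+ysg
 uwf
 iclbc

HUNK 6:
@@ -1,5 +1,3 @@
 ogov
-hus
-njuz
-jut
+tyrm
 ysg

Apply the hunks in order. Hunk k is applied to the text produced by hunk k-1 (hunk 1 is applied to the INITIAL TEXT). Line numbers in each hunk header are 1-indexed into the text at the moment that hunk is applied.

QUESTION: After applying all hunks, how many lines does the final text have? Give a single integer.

Answer: 5

Derivation:
Hunk 1: at line 1 remove [sgyfw,rdf] add [iudy,jildq,lngr] -> 7 lines: ogov hus iudy jildq lngr uwf iclbc
Hunk 2: at line 1 remove [iudy] add [njuz,fvdxb] -> 8 lines: ogov hus njuz fvdxb jildq lngr uwf iclbc
Hunk 3: at line 3 remove [jildq,lngr] add [mwcq] -> 7 lines: ogov hus njuz fvdxb mwcq uwf iclbc
Hunk 4: at line 2 remove [fvdxb,mwcq] add [lctfy] -> 6 lines: ogov hus njuz lctfy uwf iclbc
Hunk 5: at line 2 remove [lctfy] add [jut,ysg] -> 7 lines: ogov hus njuz jut ysg uwf iclbc
Hunk 6: at line 1 remove [hus,njuz,jut] add [tyrm] -> 5 lines: ogov tyrm ysg uwf iclbc
Final line count: 5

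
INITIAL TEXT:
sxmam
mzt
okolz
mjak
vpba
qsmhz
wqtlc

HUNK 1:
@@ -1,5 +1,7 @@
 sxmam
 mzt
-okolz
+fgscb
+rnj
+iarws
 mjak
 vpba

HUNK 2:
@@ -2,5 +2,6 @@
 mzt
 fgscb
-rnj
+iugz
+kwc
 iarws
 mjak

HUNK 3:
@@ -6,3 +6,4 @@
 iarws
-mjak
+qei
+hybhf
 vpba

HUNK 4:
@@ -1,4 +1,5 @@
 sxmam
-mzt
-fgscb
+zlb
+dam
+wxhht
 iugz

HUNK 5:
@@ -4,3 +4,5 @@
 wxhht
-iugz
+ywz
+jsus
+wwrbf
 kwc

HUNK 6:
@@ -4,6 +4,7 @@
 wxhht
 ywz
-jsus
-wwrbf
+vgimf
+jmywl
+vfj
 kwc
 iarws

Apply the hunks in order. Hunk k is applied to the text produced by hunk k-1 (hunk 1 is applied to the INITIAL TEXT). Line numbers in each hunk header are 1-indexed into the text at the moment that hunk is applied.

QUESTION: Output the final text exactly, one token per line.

Hunk 1: at line 1 remove [okolz] add [fgscb,rnj,iarws] -> 9 lines: sxmam mzt fgscb rnj iarws mjak vpba qsmhz wqtlc
Hunk 2: at line 2 remove [rnj] add [iugz,kwc] -> 10 lines: sxmam mzt fgscb iugz kwc iarws mjak vpba qsmhz wqtlc
Hunk 3: at line 6 remove [mjak] add [qei,hybhf] -> 11 lines: sxmam mzt fgscb iugz kwc iarws qei hybhf vpba qsmhz wqtlc
Hunk 4: at line 1 remove [mzt,fgscb] add [zlb,dam,wxhht] -> 12 lines: sxmam zlb dam wxhht iugz kwc iarws qei hybhf vpba qsmhz wqtlc
Hunk 5: at line 4 remove [iugz] add [ywz,jsus,wwrbf] -> 14 lines: sxmam zlb dam wxhht ywz jsus wwrbf kwc iarws qei hybhf vpba qsmhz wqtlc
Hunk 6: at line 4 remove [jsus,wwrbf] add [vgimf,jmywl,vfj] -> 15 lines: sxmam zlb dam wxhht ywz vgimf jmywl vfj kwc iarws qei hybhf vpba qsmhz wqtlc

Answer: sxmam
zlb
dam
wxhht
ywz
vgimf
jmywl
vfj
kwc
iarws
qei
hybhf
vpba
qsmhz
wqtlc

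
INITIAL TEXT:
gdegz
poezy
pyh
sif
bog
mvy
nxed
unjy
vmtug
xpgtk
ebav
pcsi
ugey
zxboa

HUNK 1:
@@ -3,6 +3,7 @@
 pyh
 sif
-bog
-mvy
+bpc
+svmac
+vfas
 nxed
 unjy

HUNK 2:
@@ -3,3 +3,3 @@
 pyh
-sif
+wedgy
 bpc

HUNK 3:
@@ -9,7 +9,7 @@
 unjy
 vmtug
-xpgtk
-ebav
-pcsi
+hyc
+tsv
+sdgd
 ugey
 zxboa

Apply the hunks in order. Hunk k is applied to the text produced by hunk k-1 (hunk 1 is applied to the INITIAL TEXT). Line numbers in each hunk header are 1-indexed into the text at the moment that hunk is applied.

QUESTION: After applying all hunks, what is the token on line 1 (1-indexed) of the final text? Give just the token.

Answer: gdegz

Derivation:
Hunk 1: at line 3 remove [bog,mvy] add [bpc,svmac,vfas] -> 15 lines: gdegz poezy pyh sif bpc svmac vfas nxed unjy vmtug xpgtk ebav pcsi ugey zxboa
Hunk 2: at line 3 remove [sif] add [wedgy] -> 15 lines: gdegz poezy pyh wedgy bpc svmac vfas nxed unjy vmtug xpgtk ebav pcsi ugey zxboa
Hunk 3: at line 9 remove [xpgtk,ebav,pcsi] add [hyc,tsv,sdgd] -> 15 lines: gdegz poezy pyh wedgy bpc svmac vfas nxed unjy vmtug hyc tsv sdgd ugey zxboa
Final line 1: gdegz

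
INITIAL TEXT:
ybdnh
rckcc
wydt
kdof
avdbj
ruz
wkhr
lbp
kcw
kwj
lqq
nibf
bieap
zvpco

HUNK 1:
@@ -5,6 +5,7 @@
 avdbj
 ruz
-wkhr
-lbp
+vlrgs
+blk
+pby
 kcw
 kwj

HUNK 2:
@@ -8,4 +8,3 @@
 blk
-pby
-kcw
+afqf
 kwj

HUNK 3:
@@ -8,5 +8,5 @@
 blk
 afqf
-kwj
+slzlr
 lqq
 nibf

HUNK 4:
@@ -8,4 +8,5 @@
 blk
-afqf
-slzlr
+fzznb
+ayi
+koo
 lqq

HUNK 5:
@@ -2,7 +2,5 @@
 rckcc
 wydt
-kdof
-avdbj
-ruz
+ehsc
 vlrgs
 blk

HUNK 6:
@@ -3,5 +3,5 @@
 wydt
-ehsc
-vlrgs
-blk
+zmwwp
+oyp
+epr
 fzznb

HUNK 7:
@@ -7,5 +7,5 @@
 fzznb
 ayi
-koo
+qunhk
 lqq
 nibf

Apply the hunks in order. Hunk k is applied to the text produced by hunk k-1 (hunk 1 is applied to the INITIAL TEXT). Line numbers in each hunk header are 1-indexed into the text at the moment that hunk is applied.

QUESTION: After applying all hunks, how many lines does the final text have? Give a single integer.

Answer: 13

Derivation:
Hunk 1: at line 5 remove [wkhr,lbp] add [vlrgs,blk,pby] -> 15 lines: ybdnh rckcc wydt kdof avdbj ruz vlrgs blk pby kcw kwj lqq nibf bieap zvpco
Hunk 2: at line 8 remove [pby,kcw] add [afqf] -> 14 lines: ybdnh rckcc wydt kdof avdbj ruz vlrgs blk afqf kwj lqq nibf bieap zvpco
Hunk 3: at line 8 remove [kwj] add [slzlr] -> 14 lines: ybdnh rckcc wydt kdof avdbj ruz vlrgs blk afqf slzlr lqq nibf bieap zvpco
Hunk 4: at line 8 remove [afqf,slzlr] add [fzznb,ayi,koo] -> 15 lines: ybdnh rckcc wydt kdof avdbj ruz vlrgs blk fzznb ayi koo lqq nibf bieap zvpco
Hunk 5: at line 2 remove [kdof,avdbj,ruz] add [ehsc] -> 13 lines: ybdnh rckcc wydt ehsc vlrgs blk fzznb ayi koo lqq nibf bieap zvpco
Hunk 6: at line 3 remove [ehsc,vlrgs,blk] add [zmwwp,oyp,epr] -> 13 lines: ybdnh rckcc wydt zmwwp oyp epr fzznb ayi koo lqq nibf bieap zvpco
Hunk 7: at line 7 remove [koo] add [qunhk] -> 13 lines: ybdnh rckcc wydt zmwwp oyp epr fzznb ayi qunhk lqq nibf bieap zvpco
Final line count: 13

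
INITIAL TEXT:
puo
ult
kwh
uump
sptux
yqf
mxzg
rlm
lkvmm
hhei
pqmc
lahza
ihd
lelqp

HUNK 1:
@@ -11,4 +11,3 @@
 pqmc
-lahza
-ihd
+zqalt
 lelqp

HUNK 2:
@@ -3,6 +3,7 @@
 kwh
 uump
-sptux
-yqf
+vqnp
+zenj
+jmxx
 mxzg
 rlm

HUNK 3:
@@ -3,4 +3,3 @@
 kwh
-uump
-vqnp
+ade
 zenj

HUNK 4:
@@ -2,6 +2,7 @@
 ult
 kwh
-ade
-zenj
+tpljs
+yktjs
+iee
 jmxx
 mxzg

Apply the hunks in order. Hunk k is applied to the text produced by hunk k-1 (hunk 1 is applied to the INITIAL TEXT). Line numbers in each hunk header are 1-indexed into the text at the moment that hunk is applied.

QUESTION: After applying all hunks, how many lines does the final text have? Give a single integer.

Answer: 14

Derivation:
Hunk 1: at line 11 remove [lahza,ihd] add [zqalt] -> 13 lines: puo ult kwh uump sptux yqf mxzg rlm lkvmm hhei pqmc zqalt lelqp
Hunk 2: at line 3 remove [sptux,yqf] add [vqnp,zenj,jmxx] -> 14 lines: puo ult kwh uump vqnp zenj jmxx mxzg rlm lkvmm hhei pqmc zqalt lelqp
Hunk 3: at line 3 remove [uump,vqnp] add [ade] -> 13 lines: puo ult kwh ade zenj jmxx mxzg rlm lkvmm hhei pqmc zqalt lelqp
Hunk 4: at line 2 remove [ade,zenj] add [tpljs,yktjs,iee] -> 14 lines: puo ult kwh tpljs yktjs iee jmxx mxzg rlm lkvmm hhei pqmc zqalt lelqp
Final line count: 14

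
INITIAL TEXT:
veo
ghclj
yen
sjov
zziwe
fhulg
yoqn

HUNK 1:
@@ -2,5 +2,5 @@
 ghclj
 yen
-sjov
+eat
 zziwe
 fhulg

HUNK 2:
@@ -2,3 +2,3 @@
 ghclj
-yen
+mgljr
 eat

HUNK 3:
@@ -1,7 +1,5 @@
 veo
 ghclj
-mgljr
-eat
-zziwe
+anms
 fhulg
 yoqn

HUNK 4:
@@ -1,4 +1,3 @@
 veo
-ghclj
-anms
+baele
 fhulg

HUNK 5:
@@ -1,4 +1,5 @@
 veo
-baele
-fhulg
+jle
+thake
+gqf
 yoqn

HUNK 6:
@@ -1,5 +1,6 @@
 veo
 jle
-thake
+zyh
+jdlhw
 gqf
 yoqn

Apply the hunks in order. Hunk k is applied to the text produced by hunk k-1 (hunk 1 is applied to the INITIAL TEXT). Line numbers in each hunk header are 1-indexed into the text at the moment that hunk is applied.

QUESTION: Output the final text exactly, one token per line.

Hunk 1: at line 2 remove [sjov] add [eat] -> 7 lines: veo ghclj yen eat zziwe fhulg yoqn
Hunk 2: at line 2 remove [yen] add [mgljr] -> 7 lines: veo ghclj mgljr eat zziwe fhulg yoqn
Hunk 3: at line 1 remove [mgljr,eat,zziwe] add [anms] -> 5 lines: veo ghclj anms fhulg yoqn
Hunk 4: at line 1 remove [ghclj,anms] add [baele] -> 4 lines: veo baele fhulg yoqn
Hunk 5: at line 1 remove [baele,fhulg] add [jle,thake,gqf] -> 5 lines: veo jle thake gqf yoqn
Hunk 6: at line 1 remove [thake] add [zyh,jdlhw] -> 6 lines: veo jle zyh jdlhw gqf yoqn

Answer: veo
jle
zyh
jdlhw
gqf
yoqn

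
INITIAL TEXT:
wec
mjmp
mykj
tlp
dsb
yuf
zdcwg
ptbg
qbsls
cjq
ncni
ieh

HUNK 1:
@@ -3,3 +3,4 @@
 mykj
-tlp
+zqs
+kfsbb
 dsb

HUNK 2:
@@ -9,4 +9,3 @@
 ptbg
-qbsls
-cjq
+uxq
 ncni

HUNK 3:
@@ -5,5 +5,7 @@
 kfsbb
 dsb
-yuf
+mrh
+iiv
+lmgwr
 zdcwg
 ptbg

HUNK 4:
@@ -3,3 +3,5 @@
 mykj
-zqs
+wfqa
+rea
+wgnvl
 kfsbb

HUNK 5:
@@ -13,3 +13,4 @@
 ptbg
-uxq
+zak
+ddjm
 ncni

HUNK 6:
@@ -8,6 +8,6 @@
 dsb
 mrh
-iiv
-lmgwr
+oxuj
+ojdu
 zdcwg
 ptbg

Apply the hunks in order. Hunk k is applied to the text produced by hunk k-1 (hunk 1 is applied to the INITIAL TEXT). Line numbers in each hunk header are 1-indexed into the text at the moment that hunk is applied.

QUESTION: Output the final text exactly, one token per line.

Hunk 1: at line 3 remove [tlp] add [zqs,kfsbb] -> 13 lines: wec mjmp mykj zqs kfsbb dsb yuf zdcwg ptbg qbsls cjq ncni ieh
Hunk 2: at line 9 remove [qbsls,cjq] add [uxq] -> 12 lines: wec mjmp mykj zqs kfsbb dsb yuf zdcwg ptbg uxq ncni ieh
Hunk 3: at line 5 remove [yuf] add [mrh,iiv,lmgwr] -> 14 lines: wec mjmp mykj zqs kfsbb dsb mrh iiv lmgwr zdcwg ptbg uxq ncni ieh
Hunk 4: at line 3 remove [zqs] add [wfqa,rea,wgnvl] -> 16 lines: wec mjmp mykj wfqa rea wgnvl kfsbb dsb mrh iiv lmgwr zdcwg ptbg uxq ncni ieh
Hunk 5: at line 13 remove [uxq] add [zak,ddjm] -> 17 lines: wec mjmp mykj wfqa rea wgnvl kfsbb dsb mrh iiv lmgwr zdcwg ptbg zak ddjm ncni ieh
Hunk 6: at line 8 remove [iiv,lmgwr] add [oxuj,ojdu] -> 17 lines: wec mjmp mykj wfqa rea wgnvl kfsbb dsb mrh oxuj ojdu zdcwg ptbg zak ddjm ncni ieh

Answer: wec
mjmp
mykj
wfqa
rea
wgnvl
kfsbb
dsb
mrh
oxuj
ojdu
zdcwg
ptbg
zak
ddjm
ncni
ieh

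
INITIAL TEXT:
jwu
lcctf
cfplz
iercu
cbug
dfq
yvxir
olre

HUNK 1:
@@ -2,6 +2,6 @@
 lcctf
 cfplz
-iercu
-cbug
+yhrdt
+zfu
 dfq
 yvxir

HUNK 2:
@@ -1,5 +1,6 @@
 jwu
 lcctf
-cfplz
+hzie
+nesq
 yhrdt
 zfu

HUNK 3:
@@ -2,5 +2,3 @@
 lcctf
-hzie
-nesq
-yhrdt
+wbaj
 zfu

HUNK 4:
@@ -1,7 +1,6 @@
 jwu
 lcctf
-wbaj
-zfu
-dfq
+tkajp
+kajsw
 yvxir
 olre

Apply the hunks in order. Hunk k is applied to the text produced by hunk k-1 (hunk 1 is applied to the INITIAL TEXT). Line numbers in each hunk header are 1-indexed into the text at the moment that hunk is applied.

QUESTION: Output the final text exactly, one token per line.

Answer: jwu
lcctf
tkajp
kajsw
yvxir
olre

Derivation:
Hunk 1: at line 2 remove [iercu,cbug] add [yhrdt,zfu] -> 8 lines: jwu lcctf cfplz yhrdt zfu dfq yvxir olre
Hunk 2: at line 1 remove [cfplz] add [hzie,nesq] -> 9 lines: jwu lcctf hzie nesq yhrdt zfu dfq yvxir olre
Hunk 3: at line 2 remove [hzie,nesq,yhrdt] add [wbaj] -> 7 lines: jwu lcctf wbaj zfu dfq yvxir olre
Hunk 4: at line 1 remove [wbaj,zfu,dfq] add [tkajp,kajsw] -> 6 lines: jwu lcctf tkajp kajsw yvxir olre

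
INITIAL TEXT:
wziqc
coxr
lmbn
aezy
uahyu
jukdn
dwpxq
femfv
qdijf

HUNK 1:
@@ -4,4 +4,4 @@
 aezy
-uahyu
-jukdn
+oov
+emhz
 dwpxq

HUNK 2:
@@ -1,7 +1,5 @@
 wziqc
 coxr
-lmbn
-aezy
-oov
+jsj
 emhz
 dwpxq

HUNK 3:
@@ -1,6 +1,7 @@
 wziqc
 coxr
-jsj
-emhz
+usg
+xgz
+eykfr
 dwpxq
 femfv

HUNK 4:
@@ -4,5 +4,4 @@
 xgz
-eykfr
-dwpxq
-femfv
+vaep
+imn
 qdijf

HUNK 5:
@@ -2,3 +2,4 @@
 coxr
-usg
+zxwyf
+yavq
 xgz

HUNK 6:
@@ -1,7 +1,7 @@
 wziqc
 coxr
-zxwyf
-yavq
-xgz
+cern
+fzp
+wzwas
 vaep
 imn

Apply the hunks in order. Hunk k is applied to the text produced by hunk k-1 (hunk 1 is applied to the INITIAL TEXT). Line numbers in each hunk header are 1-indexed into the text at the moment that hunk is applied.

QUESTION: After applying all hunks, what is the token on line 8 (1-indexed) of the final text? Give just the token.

Hunk 1: at line 4 remove [uahyu,jukdn] add [oov,emhz] -> 9 lines: wziqc coxr lmbn aezy oov emhz dwpxq femfv qdijf
Hunk 2: at line 1 remove [lmbn,aezy,oov] add [jsj] -> 7 lines: wziqc coxr jsj emhz dwpxq femfv qdijf
Hunk 3: at line 1 remove [jsj,emhz] add [usg,xgz,eykfr] -> 8 lines: wziqc coxr usg xgz eykfr dwpxq femfv qdijf
Hunk 4: at line 4 remove [eykfr,dwpxq,femfv] add [vaep,imn] -> 7 lines: wziqc coxr usg xgz vaep imn qdijf
Hunk 5: at line 2 remove [usg] add [zxwyf,yavq] -> 8 lines: wziqc coxr zxwyf yavq xgz vaep imn qdijf
Hunk 6: at line 1 remove [zxwyf,yavq,xgz] add [cern,fzp,wzwas] -> 8 lines: wziqc coxr cern fzp wzwas vaep imn qdijf
Final line 8: qdijf

Answer: qdijf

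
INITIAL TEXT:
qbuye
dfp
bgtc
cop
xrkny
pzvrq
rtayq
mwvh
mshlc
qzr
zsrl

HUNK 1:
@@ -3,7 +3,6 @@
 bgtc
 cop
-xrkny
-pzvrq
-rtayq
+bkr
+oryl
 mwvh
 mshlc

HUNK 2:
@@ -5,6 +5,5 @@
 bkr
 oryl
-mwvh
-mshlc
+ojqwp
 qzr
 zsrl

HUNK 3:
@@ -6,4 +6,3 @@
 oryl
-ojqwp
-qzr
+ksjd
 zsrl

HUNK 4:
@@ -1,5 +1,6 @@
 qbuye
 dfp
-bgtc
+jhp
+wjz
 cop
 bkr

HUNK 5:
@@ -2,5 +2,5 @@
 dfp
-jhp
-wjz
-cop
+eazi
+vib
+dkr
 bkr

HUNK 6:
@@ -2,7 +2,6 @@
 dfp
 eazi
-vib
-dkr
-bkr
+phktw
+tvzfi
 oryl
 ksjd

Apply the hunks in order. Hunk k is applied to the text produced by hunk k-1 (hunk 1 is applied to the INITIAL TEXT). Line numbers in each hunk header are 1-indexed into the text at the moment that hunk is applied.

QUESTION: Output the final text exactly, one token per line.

Answer: qbuye
dfp
eazi
phktw
tvzfi
oryl
ksjd
zsrl

Derivation:
Hunk 1: at line 3 remove [xrkny,pzvrq,rtayq] add [bkr,oryl] -> 10 lines: qbuye dfp bgtc cop bkr oryl mwvh mshlc qzr zsrl
Hunk 2: at line 5 remove [mwvh,mshlc] add [ojqwp] -> 9 lines: qbuye dfp bgtc cop bkr oryl ojqwp qzr zsrl
Hunk 3: at line 6 remove [ojqwp,qzr] add [ksjd] -> 8 lines: qbuye dfp bgtc cop bkr oryl ksjd zsrl
Hunk 4: at line 1 remove [bgtc] add [jhp,wjz] -> 9 lines: qbuye dfp jhp wjz cop bkr oryl ksjd zsrl
Hunk 5: at line 2 remove [jhp,wjz,cop] add [eazi,vib,dkr] -> 9 lines: qbuye dfp eazi vib dkr bkr oryl ksjd zsrl
Hunk 6: at line 2 remove [vib,dkr,bkr] add [phktw,tvzfi] -> 8 lines: qbuye dfp eazi phktw tvzfi oryl ksjd zsrl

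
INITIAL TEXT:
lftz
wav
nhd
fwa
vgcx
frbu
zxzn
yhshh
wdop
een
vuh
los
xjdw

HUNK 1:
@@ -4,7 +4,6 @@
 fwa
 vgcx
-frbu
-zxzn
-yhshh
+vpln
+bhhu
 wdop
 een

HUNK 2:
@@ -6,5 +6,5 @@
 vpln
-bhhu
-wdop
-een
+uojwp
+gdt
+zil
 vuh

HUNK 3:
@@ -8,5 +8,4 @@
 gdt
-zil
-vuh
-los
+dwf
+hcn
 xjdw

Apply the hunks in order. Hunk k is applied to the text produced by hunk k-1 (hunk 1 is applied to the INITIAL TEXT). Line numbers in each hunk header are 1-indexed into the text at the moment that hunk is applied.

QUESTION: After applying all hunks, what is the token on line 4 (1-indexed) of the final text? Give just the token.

Hunk 1: at line 4 remove [frbu,zxzn,yhshh] add [vpln,bhhu] -> 12 lines: lftz wav nhd fwa vgcx vpln bhhu wdop een vuh los xjdw
Hunk 2: at line 6 remove [bhhu,wdop,een] add [uojwp,gdt,zil] -> 12 lines: lftz wav nhd fwa vgcx vpln uojwp gdt zil vuh los xjdw
Hunk 3: at line 8 remove [zil,vuh,los] add [dwf,hcn] -> 11 lines: lftz wav nhd fwa vgcx vpln uojwp gdt dwf hcn xjdw
Final line 4: fwa

Answer: fwa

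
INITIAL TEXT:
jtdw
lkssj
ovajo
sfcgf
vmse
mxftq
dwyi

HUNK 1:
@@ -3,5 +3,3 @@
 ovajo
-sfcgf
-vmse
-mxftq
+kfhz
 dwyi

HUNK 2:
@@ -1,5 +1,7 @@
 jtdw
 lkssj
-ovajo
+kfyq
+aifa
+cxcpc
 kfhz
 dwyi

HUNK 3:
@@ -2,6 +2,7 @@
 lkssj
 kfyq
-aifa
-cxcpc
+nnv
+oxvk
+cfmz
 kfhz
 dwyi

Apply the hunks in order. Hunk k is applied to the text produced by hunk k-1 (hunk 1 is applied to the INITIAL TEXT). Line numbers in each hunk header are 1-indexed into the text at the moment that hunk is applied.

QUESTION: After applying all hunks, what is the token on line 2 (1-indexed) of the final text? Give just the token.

Hunk 1: at line 3 remove [sfcgf,vmse,mxftq] add [kfhz] -> 5 lines: jtdw lkssj ovajo kfhz dwyi
Hunk 2: at line 1 remove [ovajo] add [kfyq,aifa,cxcpc] -> 7 lines: jtdw lkssj kfyq aifa cxcpc kfhz dwyi
Hunk 3: at line 2 remove [aifa,cxcpc] add [nnv,oxvk,cfmz] -> 8 lines: jtdw lkssj kfyq nnv oxvk cfmz kfhz dwyi
Final line 2: lkssj

Answer: lkssj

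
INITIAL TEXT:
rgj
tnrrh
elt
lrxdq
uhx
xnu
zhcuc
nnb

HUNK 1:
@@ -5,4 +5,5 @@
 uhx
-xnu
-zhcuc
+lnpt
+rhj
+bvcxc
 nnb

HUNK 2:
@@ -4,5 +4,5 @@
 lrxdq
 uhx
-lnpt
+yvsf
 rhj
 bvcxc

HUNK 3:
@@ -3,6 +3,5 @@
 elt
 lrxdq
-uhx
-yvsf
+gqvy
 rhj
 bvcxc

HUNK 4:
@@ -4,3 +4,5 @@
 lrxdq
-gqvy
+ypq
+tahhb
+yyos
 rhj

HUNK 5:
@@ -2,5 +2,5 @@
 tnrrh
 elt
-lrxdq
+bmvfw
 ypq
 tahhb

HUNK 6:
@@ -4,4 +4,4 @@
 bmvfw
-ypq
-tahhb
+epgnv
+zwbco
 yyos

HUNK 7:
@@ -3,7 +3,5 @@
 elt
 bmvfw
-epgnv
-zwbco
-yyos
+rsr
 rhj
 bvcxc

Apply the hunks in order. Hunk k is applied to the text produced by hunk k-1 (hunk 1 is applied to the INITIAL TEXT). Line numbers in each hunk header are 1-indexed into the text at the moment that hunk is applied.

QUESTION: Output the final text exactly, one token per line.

Answer: rgj
tnrrh
elt
bmvfw
rsr
rhj
bvcxc
nnb

Derivation:
Hunk 1: at line 5 remove [xnu,zhcuc] add [lnpt,rhj,bvcxc] -> 9 lines: rgj tnrrh elt lrxdq uhx lnpt rhj bvcxc nnb
Hunk 2: at line 4 remove [lnpt] add [yvsf] -> 9 lines: rgj tnrrh elt lrxdq uhx yvsf rhj bvcxc nnb
Hunk 3: at line 3 remove [uhx,yvsf] add [gqvy] -> 8 lines: rgj tnrrh elt lrxdq gqvy rhj bvcxc nnb
Hunk 4: at line 4 remove [gqvy] add [ypq,tahhb,yyos] -> 10 lines: rgj tnrrh elt lrxdq ypq tahhb yyos rhj bvcxc nnb
Hunk 5: at line 2 remove [lrxdq] add [bmvfw] -> 10 lines: rgj tnrrh elt bmvfw ypq tahhb yyos rhj bvcxc nnb
Hunk 6: at line 4 remove [ypq,tahhb] add [epgnv,zwbco] -> 10 lines: rgj tnrrh elt bmvfw epgnv zwbco yyos rhj bvcxc nnb
Hunk 7: at line 3 remove [epgnv,zwbco,yyos] add [rsr] -> 8 lines: rgj tnrrh elt bmvfw rsr rhj bvcxc nnb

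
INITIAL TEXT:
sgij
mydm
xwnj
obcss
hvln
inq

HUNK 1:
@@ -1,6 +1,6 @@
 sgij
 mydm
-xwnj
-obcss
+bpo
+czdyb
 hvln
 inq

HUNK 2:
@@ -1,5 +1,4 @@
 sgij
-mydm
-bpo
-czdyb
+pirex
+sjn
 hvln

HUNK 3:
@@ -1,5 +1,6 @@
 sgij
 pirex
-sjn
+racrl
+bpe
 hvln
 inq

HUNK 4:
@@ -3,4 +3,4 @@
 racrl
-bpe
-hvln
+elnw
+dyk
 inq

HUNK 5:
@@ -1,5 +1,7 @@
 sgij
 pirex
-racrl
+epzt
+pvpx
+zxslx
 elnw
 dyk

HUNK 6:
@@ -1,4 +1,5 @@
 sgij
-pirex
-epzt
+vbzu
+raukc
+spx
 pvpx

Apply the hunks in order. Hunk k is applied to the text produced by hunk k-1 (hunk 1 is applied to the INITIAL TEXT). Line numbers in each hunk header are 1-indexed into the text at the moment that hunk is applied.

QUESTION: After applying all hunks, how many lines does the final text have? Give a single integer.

Hunk 1: at line 1 remove [xwnj,obcss] add [bpo,czdyb] -> 6 lines: sgij mydm bpo czdyb hvln inq
Hunk 2: at line 1 remove [mydm,bpo,czdyb] add [pirex,sjn] -> 5 lines: sgij pirex sjn hvln inq
Hunk 3: at line 1 remove [sjn] add [racrl,bpe] -> 6 lines: sgij pirex racrl bpe hvln inq
Hunk 4: at line 3 remove [bpe,hvln] add [elnw,dyk] -> 6 lines: sgij pirex racrl elnw dyk inq
Hunk 5: at line 1 remove [racrl] add [epzt,pvpx,zxslx] -> 8 lines: sgij pirex epzt pvpx zxslx elnw dyk inq
Hunk 6: at line 1 remove [pirex,epzt] add [vbzu,raukc,spx] -> 9 lines: sgij vbzu raukc spx pvpx zxslx elnw dyk inq
Final line count: 9

Answer: 9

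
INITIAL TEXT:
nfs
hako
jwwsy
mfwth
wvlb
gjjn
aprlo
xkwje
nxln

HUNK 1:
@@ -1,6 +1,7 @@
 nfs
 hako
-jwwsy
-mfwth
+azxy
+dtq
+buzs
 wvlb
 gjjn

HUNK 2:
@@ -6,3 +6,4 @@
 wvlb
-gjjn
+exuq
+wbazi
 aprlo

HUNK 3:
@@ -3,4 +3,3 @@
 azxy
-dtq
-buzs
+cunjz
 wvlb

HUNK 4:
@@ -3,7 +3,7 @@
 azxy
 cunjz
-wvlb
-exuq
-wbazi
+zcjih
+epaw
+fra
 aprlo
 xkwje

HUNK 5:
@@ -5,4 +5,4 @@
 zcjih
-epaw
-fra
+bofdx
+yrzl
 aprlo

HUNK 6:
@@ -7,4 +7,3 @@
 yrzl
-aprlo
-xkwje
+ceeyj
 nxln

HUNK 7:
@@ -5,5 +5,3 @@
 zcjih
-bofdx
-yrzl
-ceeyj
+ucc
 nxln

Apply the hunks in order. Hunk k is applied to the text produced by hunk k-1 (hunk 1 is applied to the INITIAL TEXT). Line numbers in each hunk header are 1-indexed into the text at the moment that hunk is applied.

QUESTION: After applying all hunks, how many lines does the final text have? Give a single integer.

Answer: 7

Derivation:
Hunk 1: at line 1 remove [jwwsy,mfwth] add [azxy,dtq,buzs] -> 10 lines: nfs hako azxy dtq buzs wvlb gjjn aprlo xkwje nxln
Hunk 2: at line 6 remove [gjjn] add [exuq,wbazi] -> 11 lines: nfs hako azxy dtq buzs wvlb exuq wbazi aprlo xkwje nxln
Hunk 3: at line 3 remove [dtq,buzs] add [cunjz] -> 10 lines: nfs hako azxy cunjz wvlb exuq wbazi aprlo xkwje nxln
Hunk 4: at line 3 remove [wvlb,exuq,wbazi] add [zcjih,epaw,fra] -> 10 lines: nfs hako azxy cunjz zcjih epaw fra aprlo xkwje nxln
Hunk 5: at line 5 remove [epaw,fra] add [bofdx,yrzl] -> 10 lines: nfs hako azxy cunjz zcjih bofdx yrzl aprlo xkwje nxln
Hunk 6: at line 7 remove [aprlo,xkwje] add [ceeyj] -> 9 lines: nfs hako azxy cunjz zcjih bofdx yrzl ceeyj nxln
Hunk 7: at line 5 remove [bofdx,yrzl,ceeyj] add [ucc] -> 7 lines: nfs hako azxy cunjz zcjih ucc nxln
Final line count: 7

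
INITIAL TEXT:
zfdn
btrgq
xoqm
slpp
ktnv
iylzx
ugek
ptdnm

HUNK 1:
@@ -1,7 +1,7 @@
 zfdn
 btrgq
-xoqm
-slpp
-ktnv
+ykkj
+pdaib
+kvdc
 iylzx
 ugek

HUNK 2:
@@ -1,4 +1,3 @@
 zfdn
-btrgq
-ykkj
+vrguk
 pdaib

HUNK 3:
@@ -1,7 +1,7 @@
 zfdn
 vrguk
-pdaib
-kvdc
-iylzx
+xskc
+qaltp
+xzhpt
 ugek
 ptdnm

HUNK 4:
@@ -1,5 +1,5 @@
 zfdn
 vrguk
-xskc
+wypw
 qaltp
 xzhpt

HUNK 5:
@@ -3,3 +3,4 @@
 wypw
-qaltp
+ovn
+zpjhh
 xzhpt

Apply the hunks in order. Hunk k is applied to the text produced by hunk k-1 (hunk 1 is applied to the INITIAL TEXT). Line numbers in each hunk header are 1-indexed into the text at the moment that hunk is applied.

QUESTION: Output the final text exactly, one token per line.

Hunk 1: at line 1 remove [xoqm,slpp,ktnv] add [ykkj,pdaib,kvdc] -> 8 lines: zfdn btrgq ykkj pdaib kvdc iylzx ugek ptdnm
Hunk 2: at line 1 remove [btrgq,ykkj] add [vrguk] -> 7 lines: zfdn vrguk pdaib kvdc iylzx ugek ptdnm
Hunk 3: at line 1 remove [pdaib,kvdc,iylzx] add [xskc,qaltp,xzhpt] -> 7 lines: zfdn vrguk xskc qaltp xzhpt ugek ptdnm
Hunk 4: at line 1 remove [xskc] add [wypw] -> 7 lines: zfdn vrguk wypw qaltp xzhpt ugek ptdnm
Hunk 5: at line 3 remove [qaltp] add [ovn,zpjhh] -> 8 lines: zfdn vrguk wypw ovn zpjhh xzhpt ugek ptdnm

Answer: zfdn
vrguk
wypw
ovn
zpjhh
xzhpt
ugek
ptdnm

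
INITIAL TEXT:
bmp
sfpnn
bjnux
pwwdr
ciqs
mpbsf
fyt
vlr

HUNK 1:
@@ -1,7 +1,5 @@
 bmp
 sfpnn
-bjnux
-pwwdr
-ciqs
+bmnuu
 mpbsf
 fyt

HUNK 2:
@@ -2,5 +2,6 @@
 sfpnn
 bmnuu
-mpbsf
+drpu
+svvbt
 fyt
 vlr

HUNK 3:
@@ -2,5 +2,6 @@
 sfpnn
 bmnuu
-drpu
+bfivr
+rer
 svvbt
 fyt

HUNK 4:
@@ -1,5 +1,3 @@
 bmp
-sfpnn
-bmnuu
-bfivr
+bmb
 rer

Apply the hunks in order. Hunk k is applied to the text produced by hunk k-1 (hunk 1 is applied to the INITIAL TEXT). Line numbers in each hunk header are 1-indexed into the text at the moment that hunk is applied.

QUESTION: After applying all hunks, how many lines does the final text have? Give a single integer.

Hunk 1: at line 1 remove [bjnux,pwwdr,ciqs] add [bmnuu] -> 6 lines: bmp sfpnn bmnuu mpbsf fyt vlr
Hunk 2: at line 2 remove [mpbsf] add [drpu,svvbt] -> 7 lines: bmp sfpnn bmnuu drpu svvbt fyt vlr
Hunk 3: at line 2 remove [drpu] add [bfivr,rer] -> 8 lines: bmp sfpnn bmnuu bfivr rer svvbt fyt vlr
Hunk 4: at line 1 remove [sfpnn,bmnuu,bfivr] add [bmb] -> 6 lines: bmp bmb rer svvbt fyt vlr
Final line count: 6

Answer: 6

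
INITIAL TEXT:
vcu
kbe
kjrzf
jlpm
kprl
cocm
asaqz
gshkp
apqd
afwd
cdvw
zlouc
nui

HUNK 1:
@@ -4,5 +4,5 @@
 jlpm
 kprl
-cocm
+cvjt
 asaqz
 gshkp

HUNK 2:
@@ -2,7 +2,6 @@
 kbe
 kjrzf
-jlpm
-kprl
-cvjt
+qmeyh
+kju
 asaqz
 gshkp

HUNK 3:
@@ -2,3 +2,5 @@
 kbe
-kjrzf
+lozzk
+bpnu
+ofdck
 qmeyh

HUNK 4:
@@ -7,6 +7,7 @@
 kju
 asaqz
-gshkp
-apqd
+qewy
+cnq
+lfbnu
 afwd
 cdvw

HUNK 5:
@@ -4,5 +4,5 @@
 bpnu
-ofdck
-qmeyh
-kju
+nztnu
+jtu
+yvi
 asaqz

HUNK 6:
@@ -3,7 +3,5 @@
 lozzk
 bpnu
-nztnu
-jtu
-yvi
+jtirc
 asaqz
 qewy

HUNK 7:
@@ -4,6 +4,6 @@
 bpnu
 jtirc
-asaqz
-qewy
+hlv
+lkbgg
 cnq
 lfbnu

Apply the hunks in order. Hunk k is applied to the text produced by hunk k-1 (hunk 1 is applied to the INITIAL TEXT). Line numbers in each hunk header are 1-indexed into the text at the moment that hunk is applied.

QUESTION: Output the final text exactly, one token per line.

Answer: vcu
kbe
lozzk
bpnu
jtirc
hlv
lkbgg
cnq
lfbnu
afwd
cdvw
zlouc
nui

Derivation:
Hunk 1: at line 4 remove [cocm] add [cvjt] -> 13 lines: vcu kbe kjrzf jlpm kprl cvjt asaqz gshkp apqd afwd cdvw zlouc nui
Hunk 2: at line 2 remove [jlpm,kprl,cvjt] add [qmeyh,kju] -> 12 lines: vcu kbe kjrzf qmeyh kju asaqz gshkp apqd afwd cdvw zlouc nui
Hunk 3: at line 2 remove [kjrzf] add [lozzk,bpnu,ofdck] -> 14 lines: vcu kbe lozzk bpnu ofdck qmeyh kju asaqz gshkp apqd afwd cdvw zlouc nui
Hunk 4: at line 7 remove [gshkp,apqd] add [qewy,cnq,lfbnu] -> 15 lines: vcu kbe lozzk bpnu ofdck qmeyh kju asaqz qewy cnq lfbnu afwd cdvw zlouc nui
Hunk 5: at line 4 remove [ofdck,qmeyh,kju] add [nztnu,jtu,yvi] -> 15 lines: vcu kbe lozzk bpnu nztnu jtu yvi asaqz qewy cnq lfbnu afwd cdvw zlouc nui
Hunk 6: at line 3 remove [nztnu,jtu,yvi] add [jtirc] -> 13 lines: vcu kbe lozzk bpnu jtirc asaqz qewy cnq lfbnu afwd cdvw zlouc nui
Hunk 7: at line 4 remove [asaqz,qewy] add [hlv,lkbgg] -> 13 lines: vcu kbe lozzk bpnu jtirc hlv lkbgg cnq lfbnu afwd cdvw zlouc nui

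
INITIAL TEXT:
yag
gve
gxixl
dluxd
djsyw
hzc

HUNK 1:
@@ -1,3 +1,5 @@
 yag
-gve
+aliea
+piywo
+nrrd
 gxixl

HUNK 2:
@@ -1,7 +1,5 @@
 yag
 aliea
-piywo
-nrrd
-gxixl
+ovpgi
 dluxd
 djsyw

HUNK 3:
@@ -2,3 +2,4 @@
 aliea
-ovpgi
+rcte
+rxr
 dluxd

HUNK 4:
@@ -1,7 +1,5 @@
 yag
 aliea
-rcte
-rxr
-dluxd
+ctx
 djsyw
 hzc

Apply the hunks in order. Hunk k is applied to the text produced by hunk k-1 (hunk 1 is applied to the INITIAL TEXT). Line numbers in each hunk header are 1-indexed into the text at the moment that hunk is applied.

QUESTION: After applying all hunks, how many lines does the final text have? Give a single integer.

Answer: 5

Derivation:
Hunk 1: at line 1 remove [gve] add [aliea,piywo,nrrd] -> 8 lines: yag aliea piywo nrrd gxixl dluxd djsyw hzc
Hunk 2: at line 1 remove [piywo,nrrd,gxixl] add [ovpgi] -> 6 lines: yag aliea ovpgi dluxd djsyw hzc
Hunk 3: at line 2 remove [ovpgi] add [rcte,rxr] -> 7 lines: yag aliea rcte rxr dluxd djsyw hzc
Hunk 4: at line 1 remove [rcte,rxr,dluxd] add [ctx] -> 5 lines: yag aliea ctx djsyw hzc
Final line count: 5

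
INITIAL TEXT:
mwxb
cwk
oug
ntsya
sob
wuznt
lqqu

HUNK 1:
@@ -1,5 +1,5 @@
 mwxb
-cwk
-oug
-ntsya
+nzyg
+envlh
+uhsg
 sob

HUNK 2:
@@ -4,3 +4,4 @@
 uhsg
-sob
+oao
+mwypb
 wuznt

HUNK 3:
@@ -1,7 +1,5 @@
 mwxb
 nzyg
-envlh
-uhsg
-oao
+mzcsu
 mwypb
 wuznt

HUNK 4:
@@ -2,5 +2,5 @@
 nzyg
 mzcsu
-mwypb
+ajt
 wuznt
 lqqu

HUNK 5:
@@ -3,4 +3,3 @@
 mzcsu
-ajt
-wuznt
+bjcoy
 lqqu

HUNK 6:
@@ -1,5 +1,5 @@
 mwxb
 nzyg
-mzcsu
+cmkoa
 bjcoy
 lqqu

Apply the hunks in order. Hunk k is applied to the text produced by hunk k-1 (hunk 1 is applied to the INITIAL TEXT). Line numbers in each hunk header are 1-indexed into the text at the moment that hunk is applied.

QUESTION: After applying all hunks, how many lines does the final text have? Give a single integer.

Hunk 1: at line 1 remove [cwk,oug,ntsya] add [nzyg,envlh,uhsg] -> 7 lines: mwxb nzyg envlh uhsg sob wuznt lqqu
Hunk 2: at line 4 remove [sob] add [oao,mwypb] -> 8 lines: mwxb nzyg envlh uhsg oao mwypb wuznt lqqu
Hunk 3: at line 1 remove [envlh,uhsg,oao] add [mzcsu] -> 6 lines: mwxb nzyg mzcsu mwypb wuznt lqqu
Hunk 4: at line 2 remove [mwypb] add [ajt] -> 6 lines: mwxb nzyg mzcsu ajt wuznt lqqu
Hunk 5: at line 3 remove [ajt,wuznt] add [bjcoy] -> 5 lines: mwxb nzyg mzcsu bjcoy lqqu
Hunk 6: at line 1 remove [mzcsu] add [cmkoa] -> 5 lines: mwxb nzyg cmkoa bjcoy lqqu
Final line count: 5

Answer: 5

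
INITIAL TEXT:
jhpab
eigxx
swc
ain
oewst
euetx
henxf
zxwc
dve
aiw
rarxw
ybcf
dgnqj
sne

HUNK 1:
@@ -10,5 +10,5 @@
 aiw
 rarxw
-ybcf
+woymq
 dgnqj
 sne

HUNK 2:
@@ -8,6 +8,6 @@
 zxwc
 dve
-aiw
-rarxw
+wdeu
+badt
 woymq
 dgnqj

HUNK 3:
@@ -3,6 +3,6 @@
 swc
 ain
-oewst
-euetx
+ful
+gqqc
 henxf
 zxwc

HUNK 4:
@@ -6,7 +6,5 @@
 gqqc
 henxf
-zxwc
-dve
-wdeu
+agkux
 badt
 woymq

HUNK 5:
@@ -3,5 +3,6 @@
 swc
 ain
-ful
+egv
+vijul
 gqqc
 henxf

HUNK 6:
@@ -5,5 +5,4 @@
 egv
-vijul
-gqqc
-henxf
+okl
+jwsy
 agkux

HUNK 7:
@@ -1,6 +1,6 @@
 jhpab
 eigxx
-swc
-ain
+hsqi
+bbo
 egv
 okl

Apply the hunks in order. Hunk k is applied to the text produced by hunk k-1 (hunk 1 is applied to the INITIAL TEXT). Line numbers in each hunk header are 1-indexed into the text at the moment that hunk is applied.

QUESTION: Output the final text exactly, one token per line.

Answer: jhpab
eigxx
hsqi
bbo
egv
okl
jwsy
agkux
badt
woymq
dgnqj
sne

Derivation:
Hunk 1: at line 10 remove [ybcf] add [woymq] -> 14 lines: jhpab eigxx swc ain oewst euetx henxf zxwc dve aiw rarxw woymq dgnqj sne
Hunk 2: at line 8 remove [aiw,rarxw] add [wdeu,badt] -> 14 lines: jhpab eigxx swc ain oewst euetx henxf zxwc dve wdeu badt woymq dgnqj sne
Hunk 3: at line 3 remove [oewst,euetx] add [ful,gqqc] -> 14 lines: jhpab eigxx swc ain ful gqqc henxf zxwc dve wdeu badt woymq dgnqj sne
Hunk 4: at line 6 remove [zxwc,dve,wdeu] add [agkux] -> 12 lines: jhpab eigxx swc ain ful gqqc henxf agkux badt woymq dgnqj sne
Hunk 5: at line 3 remove [ful] add [egv,vijul] -> 13 lines: jhpab eigxx swc ain egv vijul gqqc henxf agkux badt woymq dgnqj sne
Hunk 6: at line 5 remove [vijul,gqqc,henxf] add [okl,jwsy] -> 12 lines: jhpab eigxx swc ain egv okl jwsy agkux badt woymq dgnqj sne
Hunk 7: at line 1 remove [swc,ain] add [hsqi,bbo] -> 12 lines: jhpab eigxx hsqi bbo egv okl jwsy agkux badt woymq dgnqj sne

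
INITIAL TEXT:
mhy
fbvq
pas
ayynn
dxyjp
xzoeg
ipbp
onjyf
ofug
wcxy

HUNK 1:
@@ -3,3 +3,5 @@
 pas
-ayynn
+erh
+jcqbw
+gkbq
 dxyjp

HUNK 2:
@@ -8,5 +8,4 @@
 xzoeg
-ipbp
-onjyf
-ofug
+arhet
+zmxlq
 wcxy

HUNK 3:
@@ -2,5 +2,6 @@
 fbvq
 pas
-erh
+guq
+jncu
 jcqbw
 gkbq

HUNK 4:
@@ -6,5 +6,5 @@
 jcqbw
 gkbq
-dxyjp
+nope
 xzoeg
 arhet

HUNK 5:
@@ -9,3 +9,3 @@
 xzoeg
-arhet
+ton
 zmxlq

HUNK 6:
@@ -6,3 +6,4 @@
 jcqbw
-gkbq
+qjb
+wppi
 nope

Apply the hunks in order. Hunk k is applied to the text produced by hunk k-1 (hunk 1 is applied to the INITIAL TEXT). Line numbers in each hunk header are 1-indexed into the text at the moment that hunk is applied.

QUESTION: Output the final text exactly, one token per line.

Answer: mhy
fbvq
pas
guq
jncu
jcqbw
qjb
wppi
nope
xzoeg
ton
zmxlq
wcxy

Derivation:
Hunk 1: at line 3 remove [ayynn] add [erh,jcqbw,gkbq] -> 12 lines: mhy fbvq pas erh jcqbw gkbq dxyjp xzoeg ipbp onjyf ofug wcxy
Hunk 2: at line 8 remove [ipbp,onjyf,ofug] add [arhet,zmxlq] -> 11 lines: mhy fbvq pas erh jcqbw gkbq dxyjp xzoeg arhet zmxlq wcxy
Hunk 3: at line 2 remove [erh] add [guq,jncu] -> 12 lines: mhy fbvq pas guq jncu jcqbw gkbq dxyjp xzoeg arhet zmxlq wcxy
Hunk 4: at line 6 remove [dxyjp] add [nope] -> 12 lines: mhy fbvq pas guq jncu jcqbw gkbq nope xzoeg arhet zmxlq wcxy
Hunk 5: at line 9 remove [arhet] add [ton] -> 12 lines: mhy fbvq pas guq jncu jcqbw gkbq nope xzoeg ton zmxlq wcxy
Hunk 6: at line 6 remove [gkbq] add [qjb,wppi] -> 13 lines: mhy fbvq pas guq jncu jcqbw qjb wppi nope xzoeg ton zmxlq wcxy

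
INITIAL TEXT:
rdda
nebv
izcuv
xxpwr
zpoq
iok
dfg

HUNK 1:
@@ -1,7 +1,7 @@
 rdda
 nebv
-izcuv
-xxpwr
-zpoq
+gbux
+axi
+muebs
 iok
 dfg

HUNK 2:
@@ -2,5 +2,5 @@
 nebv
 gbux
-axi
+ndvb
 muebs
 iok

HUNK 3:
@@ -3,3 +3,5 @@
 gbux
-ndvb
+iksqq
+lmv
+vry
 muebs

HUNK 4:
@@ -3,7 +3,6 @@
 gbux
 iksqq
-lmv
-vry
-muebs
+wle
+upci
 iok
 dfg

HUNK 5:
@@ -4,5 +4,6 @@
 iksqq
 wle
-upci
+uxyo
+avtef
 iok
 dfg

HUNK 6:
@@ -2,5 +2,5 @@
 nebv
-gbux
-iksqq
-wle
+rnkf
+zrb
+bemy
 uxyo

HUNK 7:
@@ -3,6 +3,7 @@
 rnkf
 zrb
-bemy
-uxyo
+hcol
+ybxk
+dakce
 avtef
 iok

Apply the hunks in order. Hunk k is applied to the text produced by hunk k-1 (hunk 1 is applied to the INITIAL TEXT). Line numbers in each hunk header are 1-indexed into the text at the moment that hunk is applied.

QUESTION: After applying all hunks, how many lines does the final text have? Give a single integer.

Answer: 10

Derivation:
Hunk 1: at line 1 remove [izcuv,xxpwr,zpoq] add [gbux,axi,muebs] -> 7 lines: rdda nebv gbux axi muebs iok dfg
Hunk 2: at line 2 remove [axi] add [ndvb] -> 7 lines: rdda nebv gbux ndvb muebs iok dfg
Hunk 3: at line 3 remove [ndvb] add [iksqq,lmv,vry] -> 9 lines: rdda nebv gbux iksqq lmv vry muebs iok dfg
Hunk 4: at line 3 remove [lmv,vry,muebs] add [wle,upci] -> 8 lines: rdda nebv gbux iksqq wle upci iok dfg
Hunk 5: at line 4 remove [upci] add [uxyo,avtef] -> 9 lines: rdda nebv gbux iksqq wle uxyo avtef iok dfg
Hunk 6: at line 2 remove [gbux,iksqq,wle] add [rnkf,zrb,bemy] -> 9 lines: rdda nebv rnkf zrb bemy uxyo avtef iok dfg
Hunk 7: at line 3 remove [bemy,uxyo] add [hcol,ybxk,dakce] -> 10 lines: rdda nebv rnkf zrb hcol ybxk dakce avtef iok dfg
Final line count: 10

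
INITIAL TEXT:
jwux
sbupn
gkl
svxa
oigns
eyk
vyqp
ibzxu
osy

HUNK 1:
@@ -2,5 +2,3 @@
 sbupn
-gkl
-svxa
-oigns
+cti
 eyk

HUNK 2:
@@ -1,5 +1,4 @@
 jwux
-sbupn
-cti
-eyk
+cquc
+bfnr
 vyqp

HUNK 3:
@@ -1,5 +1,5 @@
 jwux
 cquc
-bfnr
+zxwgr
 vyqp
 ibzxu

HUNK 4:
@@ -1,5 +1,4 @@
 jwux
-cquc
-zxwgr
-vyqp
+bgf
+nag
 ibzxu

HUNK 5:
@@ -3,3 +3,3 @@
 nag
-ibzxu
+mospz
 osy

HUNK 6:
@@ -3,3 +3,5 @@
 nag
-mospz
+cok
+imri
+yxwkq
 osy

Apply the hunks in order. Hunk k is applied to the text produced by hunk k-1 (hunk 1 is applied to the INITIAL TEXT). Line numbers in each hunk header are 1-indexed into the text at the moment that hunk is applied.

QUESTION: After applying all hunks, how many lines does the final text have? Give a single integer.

Hunk 1: at line 2 remove [gkl,svxa,oigns] add [cti] -> 7 lines: jwux sbupn cti eyk vyqp ibzxu osy
Hunk 2: at line 1 remove [sbupn,cti,eyk] add [cquc,bfnr] -> 6 lines: jwux cquc bfnr vyqp ibzxu osy
Hunk 3: at line 1 remove [bfnr] add [zxwgr] -> 6 lines: jwux cquc zxwgr vyqp ibzxu osy
Hunk 4: at line 1 remove [cquc,zxwgr,vyqp] add [bgf,nag] -> 5 lines: jwux bgf nag ibzxu osy
Hunk 5: at line 3 remove [ibzxu] add [mospz] -> 5 lines: jwux bgf nag mospz osy
Hunk 6: at line 3 remove [mospz] add [cok,imri,yxwkq] -> 7 lines: jwux bgf nag cok imri yxwkq osy
Final line count: 7

Answer: 7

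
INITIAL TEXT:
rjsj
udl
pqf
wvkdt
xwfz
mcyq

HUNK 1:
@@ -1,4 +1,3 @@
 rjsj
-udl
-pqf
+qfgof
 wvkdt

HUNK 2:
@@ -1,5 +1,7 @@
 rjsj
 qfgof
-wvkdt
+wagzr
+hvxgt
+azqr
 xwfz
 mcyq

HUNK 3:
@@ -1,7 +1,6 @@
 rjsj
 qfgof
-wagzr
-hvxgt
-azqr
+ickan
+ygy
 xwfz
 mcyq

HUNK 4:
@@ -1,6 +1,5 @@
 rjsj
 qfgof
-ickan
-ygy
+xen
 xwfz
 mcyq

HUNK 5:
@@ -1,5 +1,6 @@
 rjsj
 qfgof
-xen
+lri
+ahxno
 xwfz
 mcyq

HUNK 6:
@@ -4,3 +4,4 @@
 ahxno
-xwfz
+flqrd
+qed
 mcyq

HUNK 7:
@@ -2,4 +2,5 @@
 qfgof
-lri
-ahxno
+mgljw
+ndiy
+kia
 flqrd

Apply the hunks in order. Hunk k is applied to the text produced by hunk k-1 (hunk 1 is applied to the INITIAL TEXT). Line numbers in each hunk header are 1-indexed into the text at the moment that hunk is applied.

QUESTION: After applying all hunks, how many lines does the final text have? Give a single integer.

Answer: 8

Derivation:
Hunk 1: at line 1 remove [udl,pqf] add [qfgof] -> 5 lines: rjsj qfgof wvkdt xwfz mcyq
Hunk 2: at line 1 remove [wvkdt] add [wagzr,hvxgt,azqr] -> 7 lines: rjsj qfgof wagzr hvxgt azqr xwfz mcyq
Hunk 3: at line 1 remove [wagzr,hvxgt,azqr] add [ickan,ygy] -> 6 lines: rjsj qfgof ickan ygy xwfz mcyq
Hunk 4: at line 1 remove [ickan,ygy] add [xen] -> 5 lines: rjsj qfgof xen xwfz mcyq
Hunk 5: at line 1 remove [xen] add [lri,ahxno] -> 6 lines: rjsj qfgof lri ahxno xwfz mcyq
Hunk 6: at line 4 remove [xwfz] add [flqrd,qed] -> 7 lines: rjsj qfgof lri ahxno flqrd qed mcyq
Hunk 7: at line 2 remove [lri,ahxno] add [mgljw,ndiy,kia] -> 8 lines: rjsj qfgof mgljw ndiy kia flqrd qed mcyq
Final line count: 8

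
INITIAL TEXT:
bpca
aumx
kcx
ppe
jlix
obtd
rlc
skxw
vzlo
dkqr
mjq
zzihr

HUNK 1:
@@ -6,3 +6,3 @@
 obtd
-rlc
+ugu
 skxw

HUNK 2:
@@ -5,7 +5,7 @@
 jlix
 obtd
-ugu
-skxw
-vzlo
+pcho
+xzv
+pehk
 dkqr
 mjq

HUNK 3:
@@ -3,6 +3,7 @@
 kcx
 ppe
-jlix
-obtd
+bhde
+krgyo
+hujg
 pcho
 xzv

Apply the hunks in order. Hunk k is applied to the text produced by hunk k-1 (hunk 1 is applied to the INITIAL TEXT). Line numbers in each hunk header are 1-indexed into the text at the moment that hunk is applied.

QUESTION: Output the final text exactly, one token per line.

Hunk 1: at line 6 remove [rlc] add [ugu] -> 12 lines: bpca aumx kcx ppe jlix obtd ugu skxw vzlo dkqr mjq zzihr
Hunk 2: at line 5 remove [ugu,skxw,vzlo] add [pcho,xzv,pehk] -> 12 lines: bpca aumx kcx ppe jlix obtd pcho xzv pehk dkqr mjq zzihr
Hunk 3: at line 3 remove [jlix,obtd] add [bhde,krgyo,hujg] -> 13 lines: bpca aumx kcx ppe bhde krgyo hujg pcho xzv pehk dkqr mjq zzihr

Answer: bpca
aumx
kcx
ppe
bhde
krgyo
hujg
pcho
xzv
pehk
dkqr
mjq
zzihr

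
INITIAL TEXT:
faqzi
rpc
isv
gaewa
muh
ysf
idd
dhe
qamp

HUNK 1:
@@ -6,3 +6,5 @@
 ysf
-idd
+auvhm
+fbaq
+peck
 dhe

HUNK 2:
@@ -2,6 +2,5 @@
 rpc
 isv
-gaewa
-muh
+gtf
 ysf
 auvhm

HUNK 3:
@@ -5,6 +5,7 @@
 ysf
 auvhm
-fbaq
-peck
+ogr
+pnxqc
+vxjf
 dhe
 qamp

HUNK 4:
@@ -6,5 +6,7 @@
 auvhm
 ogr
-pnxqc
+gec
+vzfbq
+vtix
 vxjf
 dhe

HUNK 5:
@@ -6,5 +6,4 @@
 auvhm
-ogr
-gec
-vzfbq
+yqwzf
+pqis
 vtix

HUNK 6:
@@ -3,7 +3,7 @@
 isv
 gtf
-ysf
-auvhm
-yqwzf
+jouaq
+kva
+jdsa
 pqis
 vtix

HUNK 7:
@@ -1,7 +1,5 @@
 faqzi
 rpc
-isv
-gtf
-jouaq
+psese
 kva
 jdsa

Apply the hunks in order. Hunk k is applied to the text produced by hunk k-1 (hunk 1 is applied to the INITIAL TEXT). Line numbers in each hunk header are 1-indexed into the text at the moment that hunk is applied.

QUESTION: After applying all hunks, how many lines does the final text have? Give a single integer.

Hunk 1: at line 6 remove [idd] add [auvhm,fbaq,peck] -> 11 lines: faqzi rpc isv gaewa muh ysf auvhm fbaq peck dhe qamp
Hunk 2: at line 2 remove [gaewa,muh] add [gtf] -> 10 lines: faqzi rpc isv gtf ysf auvhm fbaq peck dhe qamp
Hunk 3: at line 5 remove [fbaq,peck] add [ogr,pnxqc,vxjf] -> 11 lines: faqzi rpc isv gtf ysf auvhm ogr pnxqc vxjf dhe qamp
Hunk 4: at line 6 remove [pnxqc] add [gec,vzfbq,vtix] -> 13 lines: faqzi rpc isv gtf ysf auvhm ogr gec vzfbq vtix vxjf dhe qamp
Hunk 5: at line 6 remove [ogr,gec,vzfbq] add [yqwzf,pqis] -> 12 lines: faqzi rpc isv gtf ysf auvhm yqwzf pqis vtix vxjf dhe qamp
Hunk 6: at line 3 remove [ysf,auvhm,yqwzf] add [jouaq,kva,jdsa] -> 12 lines: faqzi rpc isv gtf jouaq kva jdsa pqis vtix vxjf dhe qamp
Hunk 7: at line 1 remove [isv,gtf,jouaq] add [psese] -> 10 lines: faqzi rpc psese kva jdsa pqis vtix vxjf dhe qamp
Final line count: 10

Answer: 10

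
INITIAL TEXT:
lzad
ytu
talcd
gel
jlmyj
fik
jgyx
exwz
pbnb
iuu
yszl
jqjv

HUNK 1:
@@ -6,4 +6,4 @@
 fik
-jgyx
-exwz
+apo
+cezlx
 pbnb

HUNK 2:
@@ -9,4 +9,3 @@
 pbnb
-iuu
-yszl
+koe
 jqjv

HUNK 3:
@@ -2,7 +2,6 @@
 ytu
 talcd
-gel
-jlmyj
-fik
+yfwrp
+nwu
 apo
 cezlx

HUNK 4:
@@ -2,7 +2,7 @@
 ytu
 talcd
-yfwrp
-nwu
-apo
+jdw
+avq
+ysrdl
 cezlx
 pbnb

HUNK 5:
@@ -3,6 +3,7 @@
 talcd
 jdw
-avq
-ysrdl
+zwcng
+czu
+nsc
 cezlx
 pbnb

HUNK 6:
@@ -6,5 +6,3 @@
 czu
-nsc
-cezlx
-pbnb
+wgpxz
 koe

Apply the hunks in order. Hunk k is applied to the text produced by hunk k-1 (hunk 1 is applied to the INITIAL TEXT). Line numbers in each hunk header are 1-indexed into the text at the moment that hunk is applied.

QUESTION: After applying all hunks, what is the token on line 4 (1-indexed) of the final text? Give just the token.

Hunk 1: at line 6 remove [jgyx,exwz] add [apo,cezlx] -> 12 lines: lzad ytu talcd gel jlmyj fik apo cezlx pbnb iuu yszl jqjv
Hunk 2: at line 9 remove [iuu,yszl] add [koe] -> 11 lines: lzad ytu talcd gel jlmyj fik apo cezlx pbnb koe jqjv
Hunk 3: at line 2 remove [gel,jlmyj,fik] add [yfwrp,nwu] -> 10 lines: lzad ytu talcd yfwrp nwu apo cezlx pbnb koe jqjv
Hunk 4: at line 2 remove [yfwrp,nwu,apo] add [jdw,avq,ysrdl] -> 10 lines: lzad ytu talcd jdw avq ysrdl cezlx pbnb koe jqjv
Hunk 5: at line 3 remove [avq,ysrdl] add [zwcng,czu,nsc] -> 11 lines: lzad ytu talcd jdw zwcng czu nsc cezlx pbnb koe jqjv
Hunk 6: at line 6 remove [nsc,cezlx,pbnb] add [wgpxz] -> 9 lines: lzad ytu talcd jdw zwcng czu wgpxz koe jqjv
Final line 4: jdw

Answer: jdw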